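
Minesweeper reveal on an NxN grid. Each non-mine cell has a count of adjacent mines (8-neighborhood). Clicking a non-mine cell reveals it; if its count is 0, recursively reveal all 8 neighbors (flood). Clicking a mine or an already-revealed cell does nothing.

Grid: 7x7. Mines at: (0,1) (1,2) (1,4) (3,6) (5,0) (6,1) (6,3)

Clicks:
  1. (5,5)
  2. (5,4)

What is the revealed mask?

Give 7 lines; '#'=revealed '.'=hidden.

Click 1 (5,5) count=0: revealed 30 new [(1,0) (1,1) (2,0) (2,1) (2,2) (2,3) (2,4) (2,5) (3,0) (3,1) (3,2) (3,3) (3,4) (3,5) (4,0) (4,1) (4,2) (4,3) (4,4) (4,5) (4,6) (5,1) (5,2) (5,3) (5,4) (5,5) (5,6) (6,4) (6,5) (6,6)] -> total=30
Click 2 (5,4) count=1: revealed 0 new [(none)] -> total=30

Answer: .......
##.....
######.
######.
#######
.######
....###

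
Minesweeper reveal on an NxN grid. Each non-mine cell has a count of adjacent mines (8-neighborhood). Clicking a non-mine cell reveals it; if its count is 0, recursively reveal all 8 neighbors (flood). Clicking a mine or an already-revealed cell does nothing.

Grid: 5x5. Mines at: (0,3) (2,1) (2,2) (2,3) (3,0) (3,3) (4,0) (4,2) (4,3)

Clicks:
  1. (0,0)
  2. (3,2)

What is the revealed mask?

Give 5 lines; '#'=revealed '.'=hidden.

Answer: ###..
###..
.....
..#..
.....

Derivation:
Click 1 (0,0) count=0: revealed 6 new [(0,0) (0,1) (0,2) (1,0) (1,1) (1,2)] -> total=6
Click 2 (3,2) count=6: revealed 1 new [(3,2)] -> total=7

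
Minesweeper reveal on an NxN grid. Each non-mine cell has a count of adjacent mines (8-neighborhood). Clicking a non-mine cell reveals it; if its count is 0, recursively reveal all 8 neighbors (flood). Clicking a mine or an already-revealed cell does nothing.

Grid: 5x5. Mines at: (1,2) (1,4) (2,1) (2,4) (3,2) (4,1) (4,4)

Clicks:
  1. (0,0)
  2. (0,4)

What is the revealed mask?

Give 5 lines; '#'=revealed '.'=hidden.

Click 1 (0,0) count=0: revealed 4 new [(0,0) (0,1) (1,0) (1,1)] -> total=4
Click 2 (0,4) count=1: revealed 1 new [(0,4)] -> total=5

Answer: ##..#
##...
.....
.....
.....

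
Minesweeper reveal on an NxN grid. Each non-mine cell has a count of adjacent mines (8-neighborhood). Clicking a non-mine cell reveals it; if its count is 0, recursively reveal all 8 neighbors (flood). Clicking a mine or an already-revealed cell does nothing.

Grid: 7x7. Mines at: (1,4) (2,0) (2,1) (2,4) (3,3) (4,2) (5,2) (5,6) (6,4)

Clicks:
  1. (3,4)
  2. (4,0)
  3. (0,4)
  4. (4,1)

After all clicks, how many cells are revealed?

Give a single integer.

Click 1 (3,4) count=2: revealed 1 new [(3,4)] -> total=1
Click 2 (4,0) count=0: revealed 8 new [(3,0) (3,1) (4,0) (4,1) (5,0) (5,1) (6,0) (6,1)] -> total=9
Click 3 (0,4) count=1: revealed 1 new [(0,4)] -> total=10
Click 4 (4,1) count=2: revealed 0 new [(none)] -> total=10

Answer: 10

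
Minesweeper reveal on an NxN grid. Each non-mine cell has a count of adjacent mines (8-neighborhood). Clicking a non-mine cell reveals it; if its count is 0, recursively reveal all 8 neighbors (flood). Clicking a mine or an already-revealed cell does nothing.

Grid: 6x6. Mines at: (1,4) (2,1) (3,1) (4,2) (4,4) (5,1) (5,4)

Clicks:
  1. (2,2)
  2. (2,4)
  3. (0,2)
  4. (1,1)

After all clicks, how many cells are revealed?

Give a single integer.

Answer: 10

Derivation:
Click 1 (2,2) count=2: revealed 1 new [(2,2)] -> total=1
Click 2 (2,4) count=1: revealed 1 new [(2,4)] -> total=2
Click 3 (0,2) count=0: revealed 8 new [(0,0) (0,1) (0,2) (0,3) (1,0) (1,1) (1,2) (1,3)] -> total=10
Click 4 (1,1) count=1: revealed 0 new [(none)] -> total=10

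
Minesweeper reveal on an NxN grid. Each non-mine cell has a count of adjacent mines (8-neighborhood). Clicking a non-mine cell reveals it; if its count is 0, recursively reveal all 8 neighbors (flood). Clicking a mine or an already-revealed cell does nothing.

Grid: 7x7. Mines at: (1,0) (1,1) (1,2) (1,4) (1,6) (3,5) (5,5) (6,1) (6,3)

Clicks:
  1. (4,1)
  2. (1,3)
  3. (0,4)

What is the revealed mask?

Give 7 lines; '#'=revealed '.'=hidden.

Click 1 (4,1) count=0: revealed 20 new [(2,0) (2,1) (2,2) (2,3) (2,4) (3,0) (3,1) (3,2) (3,3) (3,4) (4,0) (4,1) (4,2) (4,3) (4,4) (5,0) (5,1) (5,2) (5,3) (5,4)] -> total=20
Click 2 (1,3) count=2: revealed 1 new [(1,3)] -> total=21
Click 3 (0,4) count=1: revealed 1 new [(0,4)] -> total=22

Answer: ....#..
...#...
#####..
#####..
#####..
#####..
.......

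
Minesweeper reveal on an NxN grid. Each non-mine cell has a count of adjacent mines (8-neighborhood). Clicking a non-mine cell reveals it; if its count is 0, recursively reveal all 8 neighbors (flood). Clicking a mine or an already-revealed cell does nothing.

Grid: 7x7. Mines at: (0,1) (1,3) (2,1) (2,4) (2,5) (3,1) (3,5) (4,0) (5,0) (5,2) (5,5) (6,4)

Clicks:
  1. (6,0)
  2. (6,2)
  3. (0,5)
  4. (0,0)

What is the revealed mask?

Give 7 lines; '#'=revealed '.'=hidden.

Click 1 (6,0) count=1: revealed 1 new [(6,0)] -> total=1
Click 2 (6,2) count=1: revealed 1 new [(6,2)] -> total=2
Click 3 (0,5) count=0: revealed 6 new [(0,4) (0,5) (0,6) (1,4) (1,5) (1,6)] -> total=8
Click 4 (0,0) count=1: revealed 1 new [(0,0)] -> total=9

Answer: #...###
....###
.......
.......
.......
.......
#.#....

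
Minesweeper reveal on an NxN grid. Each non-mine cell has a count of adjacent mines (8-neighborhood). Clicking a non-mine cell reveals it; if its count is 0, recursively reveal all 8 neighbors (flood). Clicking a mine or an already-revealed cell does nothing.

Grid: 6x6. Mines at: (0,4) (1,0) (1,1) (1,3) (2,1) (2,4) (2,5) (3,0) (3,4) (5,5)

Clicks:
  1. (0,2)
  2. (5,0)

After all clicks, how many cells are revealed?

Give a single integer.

Answer: 14

Derivation:
Click 1 (0,2) count=2: revealed 1 new [(0,2)] -> total=1
Click 2 (5,0) count=0: revealed 13 new [(3,1) (3,2) (3,3) (4,0) (4,1) (4,2) (4,3) (4,4) (5,0) (5,1) (5,2) (5,3) (5,4)] -> total=14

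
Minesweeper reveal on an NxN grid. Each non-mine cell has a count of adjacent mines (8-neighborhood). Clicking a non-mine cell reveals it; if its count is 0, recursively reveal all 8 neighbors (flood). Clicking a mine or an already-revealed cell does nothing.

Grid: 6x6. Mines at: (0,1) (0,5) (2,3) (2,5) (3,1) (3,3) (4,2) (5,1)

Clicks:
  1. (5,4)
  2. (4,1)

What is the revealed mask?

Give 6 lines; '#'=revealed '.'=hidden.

Click 1 (5,4) count=0: revealed 8 new [(3,4) (3,5) (4,3) (4,4) (4,5) (5,3) (5,4) (5,5)] -> total=8
Click 2 (4,1) count=3: revealed 1 new [(4,1)] -> total=9

Answer: ......
......
......
....##
.#.###
...###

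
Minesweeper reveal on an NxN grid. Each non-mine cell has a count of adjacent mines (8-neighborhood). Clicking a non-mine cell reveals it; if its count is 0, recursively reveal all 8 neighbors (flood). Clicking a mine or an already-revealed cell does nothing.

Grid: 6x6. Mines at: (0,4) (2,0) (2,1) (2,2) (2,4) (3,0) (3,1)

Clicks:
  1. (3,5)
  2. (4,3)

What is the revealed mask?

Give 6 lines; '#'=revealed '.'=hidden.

Click 1 (3,5) count=1: revealed 1 new [(3,5)] -> total=1
Click 2 (4,3) count=0: revealed 15 new [(3,2) (3,3) (3,4) (4,0) (4,1) (4,2) (4,3) (4,4) (4,5) (5,0) (5,1) (5,2) (5,3) (5,4) (5,5)] -> total=16

Answer: ......
......
......
..####
######
######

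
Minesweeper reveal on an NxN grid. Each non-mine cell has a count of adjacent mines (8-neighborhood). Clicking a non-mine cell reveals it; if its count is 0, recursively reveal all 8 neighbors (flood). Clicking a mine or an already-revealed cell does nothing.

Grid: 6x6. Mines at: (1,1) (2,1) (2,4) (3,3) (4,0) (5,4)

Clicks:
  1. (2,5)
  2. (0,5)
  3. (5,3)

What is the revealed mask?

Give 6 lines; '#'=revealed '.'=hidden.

Answer: ..####
..####
.....#
......
......
...#..

Derivation:
Click 1 (2,5) count=1: revealed 1 new [(2,5)] -> total=1
Click 2 (0,5) count=0: revealed 8 new [(0,2) (0,3) (0,4) (0,5) (1,2) (1,3) (1,4) (1,5)] -> total=9
Click 3 (5,3) count=1: revealed 1 new [(5,3)] -> total=10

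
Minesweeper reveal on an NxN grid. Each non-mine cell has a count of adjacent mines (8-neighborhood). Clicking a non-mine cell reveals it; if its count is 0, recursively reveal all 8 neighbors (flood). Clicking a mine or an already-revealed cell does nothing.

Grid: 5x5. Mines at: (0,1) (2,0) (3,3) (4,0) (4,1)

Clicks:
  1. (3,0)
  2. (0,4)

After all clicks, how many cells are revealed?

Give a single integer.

Click 1 (3,0) count=3: revealed 1 new [(3,0)] -> total=1
Click 2 (0,4) count=0: revealed 9 new [(0,2) (0,3) (0,4) (1,2) (1,3) (1,4) (2,2) (2,3) (2,4)] -> total=10

Answer: 10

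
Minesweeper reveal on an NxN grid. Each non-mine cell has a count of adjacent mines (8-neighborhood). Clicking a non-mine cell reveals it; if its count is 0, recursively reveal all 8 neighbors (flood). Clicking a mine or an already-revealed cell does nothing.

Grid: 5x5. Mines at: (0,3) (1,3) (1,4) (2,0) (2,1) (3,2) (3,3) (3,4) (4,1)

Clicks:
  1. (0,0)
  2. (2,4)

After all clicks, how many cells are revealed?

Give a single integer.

Click 1 (0,0) count=0: revealed 6 new [(0,0) (0,1) (0,2) (1,0) (1,1) (1,2)] -> total=6
Click 2 (2,4) count=4: revealed 1 new [(2,4)] -> total=7

Answer: 7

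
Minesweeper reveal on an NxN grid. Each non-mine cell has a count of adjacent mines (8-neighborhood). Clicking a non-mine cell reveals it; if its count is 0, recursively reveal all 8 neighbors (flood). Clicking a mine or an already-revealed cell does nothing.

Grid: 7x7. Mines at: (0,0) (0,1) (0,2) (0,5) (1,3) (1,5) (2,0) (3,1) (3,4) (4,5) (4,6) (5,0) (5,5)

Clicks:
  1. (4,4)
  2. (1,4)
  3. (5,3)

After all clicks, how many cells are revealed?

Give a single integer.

Click 1 (4,4) count=3: revealed 1 new [(4,4)] -> total=1
Click 2 (1,4) count=3: revealed 1 new [(1,4)] -> total=2
Click 3 (5,3) count=0: revealed 11 new [(4,1) (4,2) (4,3) (5,1) (5,2) (5,3) (5,4) (6,1) (6,2) (6,3) (6,4)] -> total=13

Answer: 13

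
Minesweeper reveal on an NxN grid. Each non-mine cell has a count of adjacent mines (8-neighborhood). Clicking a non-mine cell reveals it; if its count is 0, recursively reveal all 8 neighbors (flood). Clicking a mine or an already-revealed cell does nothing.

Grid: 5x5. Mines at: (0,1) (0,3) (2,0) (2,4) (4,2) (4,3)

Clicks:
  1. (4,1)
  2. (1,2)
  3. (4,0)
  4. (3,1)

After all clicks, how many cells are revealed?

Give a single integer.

Click 1 (4,1) count=1: revealed 1 new [(4,1)] -> total=1
Click 2 (1,2) count=2: revealed 1 new [(1,2)] -> total=2
Click 3 (4,0) count=0: revealed 3 new [(3,0) (3,1) (4,0)] -> total=5
Click 4 (3,1) count=2: revealed 0 new [(none)] -> total=5

Answer: 5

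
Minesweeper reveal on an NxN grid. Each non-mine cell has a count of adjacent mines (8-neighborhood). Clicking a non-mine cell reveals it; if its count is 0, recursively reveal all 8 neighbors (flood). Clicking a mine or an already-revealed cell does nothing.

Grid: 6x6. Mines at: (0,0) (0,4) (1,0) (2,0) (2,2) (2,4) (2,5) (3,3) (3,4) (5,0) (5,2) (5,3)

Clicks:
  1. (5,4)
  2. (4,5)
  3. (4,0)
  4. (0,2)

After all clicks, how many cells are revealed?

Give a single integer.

Click 1 (5,4) count=1: revealed 1 new [(5,4)] -> total=1
Click 2 (4,5) count=1: revealed 1 new [(4,5)] -> total=2
Click 3 (4,0) count=1: revealed 1 new [(4,0)] -> total=3
Click 4 (0,2) count=0: revealed 6 new [(0,1) (0,2) (0,3) (1,1) (1,2) (1,3)] -> total=9

Answer: 9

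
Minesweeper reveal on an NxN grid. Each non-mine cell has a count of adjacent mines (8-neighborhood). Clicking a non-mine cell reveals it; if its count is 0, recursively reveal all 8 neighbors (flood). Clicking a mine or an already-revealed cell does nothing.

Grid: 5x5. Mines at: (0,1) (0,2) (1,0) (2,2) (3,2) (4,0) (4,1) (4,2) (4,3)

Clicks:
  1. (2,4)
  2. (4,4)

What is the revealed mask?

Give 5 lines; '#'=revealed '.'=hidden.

Click 1 (2,4) count=0: revealed 8 new [(0,3) (0,4) (1,3) (1,4) (2,3) (2,4) (3,3) (3,4)] -> total=8
Click 2 (4,4) count=1: revealed 1 new [(4,4)] -> total=9

Answer: ...##
...##
...##
...##
....#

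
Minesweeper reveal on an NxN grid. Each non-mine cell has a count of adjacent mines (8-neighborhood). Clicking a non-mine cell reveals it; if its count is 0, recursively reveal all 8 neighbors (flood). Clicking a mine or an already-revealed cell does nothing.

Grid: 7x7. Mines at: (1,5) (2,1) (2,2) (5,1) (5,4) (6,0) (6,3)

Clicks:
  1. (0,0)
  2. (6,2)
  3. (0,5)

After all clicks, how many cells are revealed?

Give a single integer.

Answer: 12

Derivation:
Click 1 (0,0) count=0: revealed 10 new [(0,0) (0,1) (0,2) (0,3) (0,4) (1,0) (1,1) (1,2) (1,3) (1,4)] -> total=10
Click 2 (6,2) count=2: revealed 1 new [(6,2)] -> total=11
Click 3 (0,5) count=1: revealed 1 new [(0,5)] -> total=12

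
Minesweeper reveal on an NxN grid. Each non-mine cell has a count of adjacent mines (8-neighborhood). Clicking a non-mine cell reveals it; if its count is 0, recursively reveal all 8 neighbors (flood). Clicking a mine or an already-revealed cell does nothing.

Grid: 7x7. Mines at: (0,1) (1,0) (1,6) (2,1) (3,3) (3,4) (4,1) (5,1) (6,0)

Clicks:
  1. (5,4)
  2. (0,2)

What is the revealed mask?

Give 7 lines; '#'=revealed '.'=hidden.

Click 1 (5,4) count=0: revealed 19 new [(2,5) (2,6) (3,5) (3,6) (4,2) (4,3) (4,4) (4,5) (4,6) (5,2) (5,3) (5,4) (5,5) (5,6) (6,2) (6,3) (6,4) (6,5) (6,6)] -> total=19
Click 2 (0,2) count=1: revealed 1 new [(0,2)] -> total=20

Answer: ..#....
.......
.....##
.....##
..#####
..#####
..#####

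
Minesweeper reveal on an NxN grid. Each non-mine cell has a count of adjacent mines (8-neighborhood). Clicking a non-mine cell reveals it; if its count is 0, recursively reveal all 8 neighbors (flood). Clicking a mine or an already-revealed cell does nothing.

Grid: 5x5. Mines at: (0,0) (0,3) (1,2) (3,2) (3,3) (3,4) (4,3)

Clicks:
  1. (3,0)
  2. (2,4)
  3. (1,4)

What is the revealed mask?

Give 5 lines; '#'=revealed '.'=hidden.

Answer: .....
##..#
##..#
##...
##...

Derivation:
Click 1 (3,0) count=0: revealed 8 new [(1,0) (1,1) (2,0) (2,1) (3,0) (3,1) (4,0) (4,1)] -> total=8
Click 2 (2,4) count=2: revealed 1 new [(2,4)] -> total=9
Click 3 (1,4) count=1: revealed 1 new [(1,4)] -> total=10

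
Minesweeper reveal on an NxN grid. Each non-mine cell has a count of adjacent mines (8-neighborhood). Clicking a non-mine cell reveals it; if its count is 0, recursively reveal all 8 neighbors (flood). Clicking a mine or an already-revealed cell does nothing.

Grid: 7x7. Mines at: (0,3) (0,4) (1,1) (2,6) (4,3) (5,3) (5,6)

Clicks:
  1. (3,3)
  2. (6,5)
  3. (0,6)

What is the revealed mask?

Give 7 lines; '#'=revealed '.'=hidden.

Answer: .....##
.....##
.......
...#...
.......
.......
.....#.

Derivation:
Click 1 (3,3) count=1: revealed 1 new [(3,3)] -> total=1
Click 2 (6,5) count=1: revealed 1 new [(6,5)] -> total=2
Click 3 (0,6) count=0: revealed 4 new [(0,5) (0,6) (1,5) (1,6)] -> total=6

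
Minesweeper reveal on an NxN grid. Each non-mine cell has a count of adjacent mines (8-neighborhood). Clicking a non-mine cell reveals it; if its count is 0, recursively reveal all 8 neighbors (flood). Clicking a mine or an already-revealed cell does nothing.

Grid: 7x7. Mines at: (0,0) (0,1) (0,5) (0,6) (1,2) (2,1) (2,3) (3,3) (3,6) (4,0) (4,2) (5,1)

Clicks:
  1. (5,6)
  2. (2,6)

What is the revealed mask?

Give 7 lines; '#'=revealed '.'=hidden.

Answer: .......
.......
......#
.......
...####
..#####
..#####

Derivation:
Click 1 (5,6) count=0: revealed 14 new [(4,3) (4,4) (4,5) (4,6) (5,2) (5,3) (5,4) (5,5) (5,6) (6,2) (6,3) (6,4) (6,5) (6,6)] -> total=14
Click 2 (2,6) count=1: revealed 1 new [(2,6)] -> total=15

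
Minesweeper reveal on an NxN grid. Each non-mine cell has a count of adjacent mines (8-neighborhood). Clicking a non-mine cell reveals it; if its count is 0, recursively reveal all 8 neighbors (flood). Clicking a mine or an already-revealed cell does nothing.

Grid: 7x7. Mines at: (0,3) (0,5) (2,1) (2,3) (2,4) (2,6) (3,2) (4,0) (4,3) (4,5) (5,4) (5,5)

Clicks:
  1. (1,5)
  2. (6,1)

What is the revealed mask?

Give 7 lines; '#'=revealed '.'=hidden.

Answer: .......
.....#.
.......
.......
.......
####...
####...

Derivation:
Click 1 (1,5) count=3: revealed 1 new [(1,5)] -> total=1
Click 2 (6,1) count=0: revealed 8 new [(5,0) (5,1) (5,2) (5,3) (6,0) (6,1) (6,2) (6,3)] -> total=9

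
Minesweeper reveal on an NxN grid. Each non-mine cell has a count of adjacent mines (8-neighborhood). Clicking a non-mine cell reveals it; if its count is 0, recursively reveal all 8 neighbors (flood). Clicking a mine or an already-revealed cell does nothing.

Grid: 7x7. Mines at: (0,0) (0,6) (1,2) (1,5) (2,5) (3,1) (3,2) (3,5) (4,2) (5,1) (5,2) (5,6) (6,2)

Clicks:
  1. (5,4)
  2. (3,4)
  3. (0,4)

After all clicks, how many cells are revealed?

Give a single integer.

Click 1 (5,4) count=0: revealed 9 new [(4,3) (4,4) (4,5) (5,3) (5,4) (5,5) (6,3) (6,4) (6,5)] -> total=9
Click 2 (3,4) count=2: revealed 1 new [(3,4)] -> total=10
Click 3 (0,4) count=1: revealed 1 new [(0,4)] -> total=11

Answer: 11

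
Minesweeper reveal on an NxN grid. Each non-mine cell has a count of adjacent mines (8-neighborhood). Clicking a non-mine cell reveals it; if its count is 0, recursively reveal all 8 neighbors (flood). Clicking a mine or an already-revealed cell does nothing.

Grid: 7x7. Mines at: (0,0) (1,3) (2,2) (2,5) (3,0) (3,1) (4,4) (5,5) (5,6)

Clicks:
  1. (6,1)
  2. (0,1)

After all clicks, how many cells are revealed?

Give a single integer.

Answer: 15

Derivation:
Click 1 (6,1) count=0: revealed 14 new [(4,0) (4,1) (4,2) (4,3) (5,0) (5,1) (5,2) (5,3) (5,4) (6,0) (6,1) (6,2) (6,3) (6,4)] -> total=14
Click 2 (0,1) count=1: revealed 1 new [(0,1)] -> total=15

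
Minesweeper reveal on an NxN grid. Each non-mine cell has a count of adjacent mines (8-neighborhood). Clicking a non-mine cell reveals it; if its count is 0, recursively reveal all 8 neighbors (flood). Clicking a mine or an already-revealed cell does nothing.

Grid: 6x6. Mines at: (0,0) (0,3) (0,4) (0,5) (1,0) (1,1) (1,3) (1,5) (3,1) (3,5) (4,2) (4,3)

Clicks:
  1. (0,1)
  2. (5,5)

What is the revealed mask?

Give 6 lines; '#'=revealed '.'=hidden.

Click 1 (0,1) count=3: revealed 1 new [(0,1)] -> total=1
Click 2 (5,5) count=0: revealed 4 new [(4,4) (4,5) (5,4) (5,5)] -> total=5

Answer: .#....
......
......
......
....##
....##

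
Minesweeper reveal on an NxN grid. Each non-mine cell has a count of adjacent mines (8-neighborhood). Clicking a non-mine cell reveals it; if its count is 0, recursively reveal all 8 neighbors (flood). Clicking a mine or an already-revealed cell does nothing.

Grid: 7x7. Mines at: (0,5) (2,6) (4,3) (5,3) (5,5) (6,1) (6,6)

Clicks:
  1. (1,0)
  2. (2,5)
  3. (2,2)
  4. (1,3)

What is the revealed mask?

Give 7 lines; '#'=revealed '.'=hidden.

Click 1 (1,0) count=0: revealed 29 new [(0,0) (0,1) (0,2) (0,3) (0,4) (1,0) (1,1) (1,2) (1,3) (1,4) (1,5) (2,0) (2,1) (2,2) (2,3) (2,4) (2,5) (3,0) (3,1) (3,2) (3,3) (3,4) (3,5) (4,0) (4,1) (4,2) (5,0) (5,1) (5,2)] -> total=29
Click 2 (2,5) count=1: revealed 0 new [(none)] -> total=29
Click 3 (2,2) count=0: revealed 0 new [(none)] -> total=29
Click 4 (1,3) count=0: revealed 0 new [(none)] -> total=29

Answer: #####..
######.
######.
######.
###....
###....
.......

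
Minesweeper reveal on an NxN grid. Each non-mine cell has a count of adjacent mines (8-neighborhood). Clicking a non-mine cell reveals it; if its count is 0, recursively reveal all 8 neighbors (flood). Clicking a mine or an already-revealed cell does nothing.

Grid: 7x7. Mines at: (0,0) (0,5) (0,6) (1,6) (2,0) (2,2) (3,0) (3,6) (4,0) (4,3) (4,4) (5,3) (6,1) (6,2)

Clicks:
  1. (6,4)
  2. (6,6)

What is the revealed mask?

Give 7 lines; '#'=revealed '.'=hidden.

Click 1 (6,4) count=1: revealed 1 new [(6,4)] -> total=1
Click 2 (6,6) count=0: revealed 7 new [(4,5) (4,6) (5,4) (5,5) (5,6) (6,5) (6,6)] -> total=8

Answer: .......
.......
.......
.......
.....##
....###
....###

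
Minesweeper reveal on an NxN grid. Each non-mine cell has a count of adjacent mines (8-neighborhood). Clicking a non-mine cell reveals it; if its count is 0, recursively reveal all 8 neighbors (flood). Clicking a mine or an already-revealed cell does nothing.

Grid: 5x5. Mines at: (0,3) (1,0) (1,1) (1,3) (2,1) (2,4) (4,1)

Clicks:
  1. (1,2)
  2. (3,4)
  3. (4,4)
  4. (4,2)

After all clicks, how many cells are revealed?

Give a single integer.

Click 1 (1,2) count=4: revealed 1 new [(1,2)] -> total=1
Click 2 (3,4) count=1: revealed 1 new [(3,4)] -> total=2
Click 3 (4,4) count=0: revealed 5 new [(3,2) (3,3) (4,2) (4,3) (4,4)] -> total=7
Click 4 (4,2) count=1: revealed 0 new [(none)] -> total=7

Answer: 7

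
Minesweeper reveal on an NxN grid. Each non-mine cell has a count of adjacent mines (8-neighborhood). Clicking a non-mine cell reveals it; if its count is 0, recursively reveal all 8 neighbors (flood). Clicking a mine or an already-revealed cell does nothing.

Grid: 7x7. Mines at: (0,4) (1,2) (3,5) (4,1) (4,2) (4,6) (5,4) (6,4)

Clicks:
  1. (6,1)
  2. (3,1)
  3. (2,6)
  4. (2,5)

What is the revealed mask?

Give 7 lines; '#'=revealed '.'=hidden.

Answer: .......
.......
.....##
.#.....
.......
####...
####...

Derivation:
Click 1 (6,1) count=0: revealed 8 new [(5,0) (5,1) (5,2) (5,3) (6,0) (6,1) (6,2) (6,3)] -> total=8
Click 2 (3,1) count=2: revealed 1 new [(3,1)] -> total=9
Click 3 (2,6) count=1: revealed 1 new [(2,6)] -> total=10
Click 4 (2,5) count=1: revealed 1 new [(2,5)] -> total=11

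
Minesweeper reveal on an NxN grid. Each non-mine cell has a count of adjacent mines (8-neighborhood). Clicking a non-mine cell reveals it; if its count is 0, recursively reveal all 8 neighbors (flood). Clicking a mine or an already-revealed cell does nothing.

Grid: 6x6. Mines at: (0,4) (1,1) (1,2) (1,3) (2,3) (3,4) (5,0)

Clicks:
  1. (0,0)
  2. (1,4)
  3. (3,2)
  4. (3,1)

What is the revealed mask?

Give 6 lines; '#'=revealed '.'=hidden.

Click 1 (0,0) count=1: revealed 1 new [(0,0)] -> total=1
Click 2 (1,4) count=3: revealed 1 new [(1,4)] -> total=2
Click 3 (3,2) count=1: revealed 1 new [(3,2)] -> total=3
Click 4 (3,1) count=0: revealed 17 new [(2,0) (2,1) (2,2) (3,0) (3,1) (3,3) (4,0) (4,1) (4,2) (4,3) (4,4) (4,5) (5,1) (5,2) (5,3) (5,4) (5,5)] -> total=20

Answer: #.....
....#.
###...
####..
######
.#####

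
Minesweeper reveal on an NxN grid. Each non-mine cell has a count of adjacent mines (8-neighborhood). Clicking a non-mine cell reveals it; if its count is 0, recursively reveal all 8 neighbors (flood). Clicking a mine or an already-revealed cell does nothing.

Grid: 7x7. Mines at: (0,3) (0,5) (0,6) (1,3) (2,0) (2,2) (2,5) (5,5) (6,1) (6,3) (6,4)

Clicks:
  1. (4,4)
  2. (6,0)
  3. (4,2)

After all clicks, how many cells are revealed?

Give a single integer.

Click 1 (4,4) count=1: revealed 1 new [(4,4)] -> total=1
Click 2 (6,0) count=1: revealed 1 new [(6,0)] -> total=2
Click 3 (4,2) count=0: revealed 14 new [(3,0) (3,1) (3,2) (3,3) (3,4) (4,0) (4,1) (4,2) (4,3) (5,0) (5,1) (5,2) (5,3) (5,4)] -> total=16

Answer: 16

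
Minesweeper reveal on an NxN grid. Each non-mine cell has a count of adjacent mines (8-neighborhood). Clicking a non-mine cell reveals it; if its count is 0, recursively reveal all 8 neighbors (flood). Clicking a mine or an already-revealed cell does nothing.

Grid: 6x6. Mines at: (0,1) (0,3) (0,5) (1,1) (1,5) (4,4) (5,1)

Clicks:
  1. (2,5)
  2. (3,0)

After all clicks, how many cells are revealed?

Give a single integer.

Click 1 (2,5) count=1: revealed 1 new [(2,5)] -> total=1
Click 2 (3,0) count=0: revealed 17 new [(1,2) (1,3) (1,4) (2,0) (2,1) (2,2) (2,3) (2,4) (3,0) (3,1) (3,2) (3,3) (3,4) (4,0) (4,1) (4,2) (4,3)] -> total=18

Answer: 18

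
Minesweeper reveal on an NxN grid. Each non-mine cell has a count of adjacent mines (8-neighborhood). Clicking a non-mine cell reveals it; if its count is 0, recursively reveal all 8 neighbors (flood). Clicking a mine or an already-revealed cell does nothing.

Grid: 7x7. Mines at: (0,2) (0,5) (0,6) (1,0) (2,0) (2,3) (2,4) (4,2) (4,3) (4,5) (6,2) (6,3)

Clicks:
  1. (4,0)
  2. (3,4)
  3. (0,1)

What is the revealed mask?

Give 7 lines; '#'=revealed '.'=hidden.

Click 1 (4,0) count=0: revealed 8 new [(3,0) (3,1) (4,0) (4,1) (5,0) (5,1) (6,0) (6,1)] -> total=8
Click 2 (3,4) count=4: revealed 1 new [(3,4)] -> total=9
Click 3 (0,1) count=2: revealed 1 new [(0,1)] -> total=10

Answer: .#.....
.......
.......
##..#..
##.....
##.....
##.....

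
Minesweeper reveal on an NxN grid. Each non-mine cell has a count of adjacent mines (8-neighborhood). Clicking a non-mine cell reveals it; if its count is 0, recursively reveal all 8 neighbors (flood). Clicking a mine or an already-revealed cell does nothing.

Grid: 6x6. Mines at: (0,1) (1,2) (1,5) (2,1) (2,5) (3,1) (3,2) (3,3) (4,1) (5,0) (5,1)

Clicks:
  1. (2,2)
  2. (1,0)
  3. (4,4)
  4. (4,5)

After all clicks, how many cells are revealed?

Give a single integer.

Click 1 (2,2) count=5: revealed 1 new [(2,2)] -> total=1
Click 2 (1,0) count=2: revealed 1 new [(1,0)] -> total=2
Click 3 (4,4) count=1: revealed 1 new [(4,4)] -> total=3
Click 4 (4,5) count=0: revealed 9 new [(3,4) (3,5) (4,2) (4,3) (4,5) (5,2) (5,3) (5,4) (5,5)] -> total=12

Answer: 12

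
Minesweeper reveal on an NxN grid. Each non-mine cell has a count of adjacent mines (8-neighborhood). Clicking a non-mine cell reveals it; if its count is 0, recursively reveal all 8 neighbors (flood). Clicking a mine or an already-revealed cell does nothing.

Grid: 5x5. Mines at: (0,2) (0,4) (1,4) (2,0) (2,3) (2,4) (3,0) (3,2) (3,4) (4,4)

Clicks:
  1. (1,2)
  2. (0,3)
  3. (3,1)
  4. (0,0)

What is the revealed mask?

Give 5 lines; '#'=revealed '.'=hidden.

Click 1 (1,2) count=2: revealed 1 new [(1,2)] -> total=1
Click 2 (0,3) count=3: revealed 1 new [(0,3)] -> total=2
Click 3 (3,1) count=3: revealed 1 new [(3,1)] -> total=3
Click 4 (0,0) count=0: revealed 4 new [(0,0) (0,1) (1,0) (1,1)] -> total=7

Answer: ##.#.
###..
.....
.#...
.....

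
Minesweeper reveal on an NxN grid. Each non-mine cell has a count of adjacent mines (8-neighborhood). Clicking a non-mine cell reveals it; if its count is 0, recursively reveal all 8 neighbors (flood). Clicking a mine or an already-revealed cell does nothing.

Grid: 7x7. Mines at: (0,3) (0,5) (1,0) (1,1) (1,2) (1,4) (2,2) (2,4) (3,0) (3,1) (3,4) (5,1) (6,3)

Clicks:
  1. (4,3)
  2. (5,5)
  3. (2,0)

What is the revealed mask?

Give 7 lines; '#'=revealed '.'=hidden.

Answer: .......
.....##
#....##
.....##
...####
....###
....###

Derivation:
Click 1 (4,3) count=1: revealed 1 new [(4,3)] -> total=1
Click 2 (5,5) count=0: revealed 15 new [(1,5) (1,6) (2,5) (2,6) (3,5) (3,6) (4,4) (4,5) (4,6) (5,4) (5,5) (5,6) (6,4) (6,5) (6,6)] -> total=16
Click 3 (2,0) count=4: revealed 1 new [(2,0)] -> total=17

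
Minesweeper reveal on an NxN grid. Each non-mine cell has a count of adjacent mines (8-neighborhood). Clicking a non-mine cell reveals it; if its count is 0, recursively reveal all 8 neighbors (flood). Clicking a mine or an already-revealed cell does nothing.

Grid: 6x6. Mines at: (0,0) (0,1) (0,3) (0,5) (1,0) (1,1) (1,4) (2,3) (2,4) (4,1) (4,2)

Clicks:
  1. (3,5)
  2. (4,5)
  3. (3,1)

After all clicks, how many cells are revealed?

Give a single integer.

Answer: 10

Derivation:
Click 1 (3,5) count=1: revealed 1 new [(3,5)] -> total=1
Click 2 (4,5) count=0: revealed 8 new [(3,3) (3,4) (4,3) (4,4) (4,5) (5,3) (5,4) (5,5)] -> total=9
Click 3 (3,1) count=2: revealed 1 new [(3,1)] -> total=10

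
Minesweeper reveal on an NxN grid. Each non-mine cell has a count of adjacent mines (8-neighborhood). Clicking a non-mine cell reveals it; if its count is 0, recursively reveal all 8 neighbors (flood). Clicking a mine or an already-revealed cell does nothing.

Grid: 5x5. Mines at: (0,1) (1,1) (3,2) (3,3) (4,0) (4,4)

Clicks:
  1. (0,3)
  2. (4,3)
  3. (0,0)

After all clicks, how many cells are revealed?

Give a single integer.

Answer: 11

Derivation:
Click 1 (0,3) count=0: revealed 9 new [(0,2) (0,3) (0,4) (1,2) (1,3) (1,4) (2,2) (2,3) (2,4)] -> total=9
Click 2 (4,3) count=3: revealed 1 new [(4,3)] -> total=10
Click 3 (0,0) count=2: revealed 1 new [(0,0)] -> total=11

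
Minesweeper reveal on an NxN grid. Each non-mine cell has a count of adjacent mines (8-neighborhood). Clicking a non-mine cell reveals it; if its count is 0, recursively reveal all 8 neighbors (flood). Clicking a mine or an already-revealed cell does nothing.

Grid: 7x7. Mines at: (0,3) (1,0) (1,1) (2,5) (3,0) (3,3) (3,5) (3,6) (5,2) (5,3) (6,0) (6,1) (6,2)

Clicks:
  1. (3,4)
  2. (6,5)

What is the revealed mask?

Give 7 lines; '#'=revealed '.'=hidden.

Answer: .......
.......
.......
....#..
....###
....###
....###

Derivation:
Click 1 (3,4) count=3: revealed 1 new [(3,4)] -> total=1
Click 2 (6,5) count=0: revealed 9 new [(4,4) (4,5) (4,6) (5,4) (5,5) (5,6) (6,4) (6,5) (6,6)] -> total=10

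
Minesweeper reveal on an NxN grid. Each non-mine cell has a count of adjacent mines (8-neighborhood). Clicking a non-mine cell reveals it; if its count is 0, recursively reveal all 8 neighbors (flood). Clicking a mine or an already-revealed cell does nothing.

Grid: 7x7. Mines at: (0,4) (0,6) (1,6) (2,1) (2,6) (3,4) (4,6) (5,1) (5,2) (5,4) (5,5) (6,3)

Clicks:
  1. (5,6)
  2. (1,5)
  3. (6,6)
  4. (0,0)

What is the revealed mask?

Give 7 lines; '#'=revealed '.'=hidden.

Click 1 (5,6) count=2: revealed 1 new [(5,6)] -> total=1
Click 2 (1,5) count=4: revealed 1 new [(1,5)] -> total=2
Click 3 (6,6) count=1: revealed 1 new [(6,6)] -> total=3
Click 4 (0,0) count=0: revealed 8 new [(0,0) (0,1) (0,2) (0,3) (1,0) (1,1) (1,2) (1,3)] -> total=11

Answer: ####...
####.#.
.......
.......
.......
......#
......#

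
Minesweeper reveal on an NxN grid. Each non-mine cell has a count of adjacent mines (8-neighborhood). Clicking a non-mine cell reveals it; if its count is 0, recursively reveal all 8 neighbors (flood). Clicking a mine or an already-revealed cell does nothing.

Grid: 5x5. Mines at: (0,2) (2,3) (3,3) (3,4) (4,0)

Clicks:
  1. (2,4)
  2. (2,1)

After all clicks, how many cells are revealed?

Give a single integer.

Answer: 12

Derivation:
Click 1 (2,4) count=3: revealed 1 new [(2,4)] -> total=1
Click 2 (2,1) count=0: revealed 11 new [(0,0) (0,1) (1,0) (1,1) (1,2) (2,0) (2,1) (2,2) (3,0) (3,1) (3,2)] -> total=12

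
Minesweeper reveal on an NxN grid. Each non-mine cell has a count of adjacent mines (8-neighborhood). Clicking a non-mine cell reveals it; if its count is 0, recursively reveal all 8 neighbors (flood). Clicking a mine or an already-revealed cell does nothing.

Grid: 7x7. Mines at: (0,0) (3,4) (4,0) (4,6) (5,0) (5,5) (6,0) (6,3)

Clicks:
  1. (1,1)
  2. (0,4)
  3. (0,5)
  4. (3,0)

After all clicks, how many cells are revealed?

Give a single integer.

Answer: 32

Derivation:
Click 1 (1,1) count=1: revealed 1 new [(1,1)] -> total=1
Click 2 (0,4) count=0: revealed 31 new [(0,1) (0,2) (0,3) (0,4) (0,5) (0,6) (1,0) (1,2) (1,3) (1,4) (1,5) (1,6) (2,0) (2,1) (2,2) (2,3) (2,4) (2,5) (2,6) (3,0) (3,1) (3,2) (3,3) (3,5) (3,6) (4,1) (4,2) (4,3) (5,1) (5,2) (5,3)] -> total=32
Click 3 (0,5) count=0: revealed 0 new [(none)] -> total=32
Click 4 (3,0) count=1: revealed 0 new [(none)] -> total=32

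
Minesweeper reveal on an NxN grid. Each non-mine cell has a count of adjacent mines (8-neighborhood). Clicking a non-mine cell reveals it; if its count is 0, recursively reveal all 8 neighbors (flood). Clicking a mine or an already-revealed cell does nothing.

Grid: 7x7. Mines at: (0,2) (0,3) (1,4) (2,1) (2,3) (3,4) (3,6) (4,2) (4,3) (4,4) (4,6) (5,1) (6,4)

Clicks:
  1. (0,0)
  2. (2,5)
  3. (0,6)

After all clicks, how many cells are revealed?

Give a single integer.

Answer: 10

Derivation:
Click 1 (0,0) count=0: revealed 4 new [(0,0) (0,1) (1,0) (1,1)] -> total=4
Click 2 (2,5) count=3: revealed 1 new [(2,5)] -> total=5
Click 3 (0,6) count=0: revealed 5 new [(0,5) (0,6) (1,5) (1,6) (2,6)] -> total=10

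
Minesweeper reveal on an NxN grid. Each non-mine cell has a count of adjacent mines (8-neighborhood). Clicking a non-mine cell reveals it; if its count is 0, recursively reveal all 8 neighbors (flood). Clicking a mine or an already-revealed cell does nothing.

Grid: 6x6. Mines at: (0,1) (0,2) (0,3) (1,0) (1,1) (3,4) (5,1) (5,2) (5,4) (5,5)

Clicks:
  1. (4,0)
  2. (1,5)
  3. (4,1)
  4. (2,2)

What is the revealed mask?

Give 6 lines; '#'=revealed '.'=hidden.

Answer: ....##
....##
..#.##
......
##....
......

Derivation:
Click 1 (4,0) count=1: revealed 1 new [(4,0)] -> total=1
Click 2 (1,5) count=0: revealed 6 new [(0,4) (0,5) (1,4) (1,5) (2,4) (2,5)] -> total=7
Click 3 (4,1) count=2: revealed 1 new [(4,1)] -> total=8
Click 4 (2,2) count=1: revealed 1 new [(2,2)] -> total=9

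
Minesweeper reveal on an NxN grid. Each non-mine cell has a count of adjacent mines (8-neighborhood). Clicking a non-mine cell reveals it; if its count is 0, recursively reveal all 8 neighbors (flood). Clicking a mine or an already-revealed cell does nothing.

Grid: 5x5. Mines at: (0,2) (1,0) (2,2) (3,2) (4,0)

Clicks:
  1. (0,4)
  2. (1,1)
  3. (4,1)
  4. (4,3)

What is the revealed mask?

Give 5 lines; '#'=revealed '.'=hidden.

Click 1 (0,4) count=0: revealed 10 new [(0,3) (0,4) (1,3) (1,4) (2,3) (2,4) (3,3) (3,4) (4,3) (4,4)] -> total=10
Click 2 (1,1) count=3: revealed 1 new [(1,1)] -> total=11
Click 3 (4,1) count=2: revealed 1 new [(4,1)] -> total=12
Click 4 (4,3) count=1: revealed 0 new [(none)] -> total=12

Answer: ...##
.#.##
...##
...##
.#.##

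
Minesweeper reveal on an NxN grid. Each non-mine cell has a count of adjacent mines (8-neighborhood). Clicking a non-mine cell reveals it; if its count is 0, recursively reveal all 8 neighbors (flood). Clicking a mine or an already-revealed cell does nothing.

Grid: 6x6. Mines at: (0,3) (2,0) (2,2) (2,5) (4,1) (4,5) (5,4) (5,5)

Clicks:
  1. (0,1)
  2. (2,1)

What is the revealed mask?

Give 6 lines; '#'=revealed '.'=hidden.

Click 1 (0,1) count=0: revealed 6 new [(0,0) (0,1) (0,2) (1,0) (1,1) (1,2)] -> total=6
Click 2 (2,1) count=2: revealed 1 new [(2,1)] -> total=7

Answer: ###...
###...
.#....
......
......
......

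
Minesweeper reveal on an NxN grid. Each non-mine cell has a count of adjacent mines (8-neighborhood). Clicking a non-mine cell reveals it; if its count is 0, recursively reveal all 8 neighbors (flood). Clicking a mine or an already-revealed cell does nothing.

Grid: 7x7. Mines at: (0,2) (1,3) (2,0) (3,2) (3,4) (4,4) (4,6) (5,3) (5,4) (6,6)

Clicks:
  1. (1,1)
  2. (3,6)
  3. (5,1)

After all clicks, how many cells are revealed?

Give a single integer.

Click 1 (1,1) count=2: revealed 1 new [(1,1)] -> total=1
Click 2 (3,6) count=1: revealed 1 new [(3,6)] -> total=2
Click 3 (5,1) count=0: revealed 11 new [(3,0) (3,1) (4,0) (4,1) (4,2) (5,0) (5,1) (5,2) (6,0) (6,1) (6,2)] -> total=13

Answer: 13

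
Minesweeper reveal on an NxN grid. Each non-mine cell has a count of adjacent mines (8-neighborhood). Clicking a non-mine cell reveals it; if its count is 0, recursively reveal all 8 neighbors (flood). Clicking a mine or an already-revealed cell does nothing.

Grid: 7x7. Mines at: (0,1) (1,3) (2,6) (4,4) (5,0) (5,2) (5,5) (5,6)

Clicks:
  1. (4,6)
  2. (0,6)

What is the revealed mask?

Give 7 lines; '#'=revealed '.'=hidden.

Answer: ....###
....###
.......
.......
......#
.......
.......

Derivation:
Click 1 (4,6) count=2: revealed 1 new [(4,6)] -> total=1
Click 2 (0,6) count=0: revealed 6 new [(0,4) (0,5) (0,6) (1,4) (1,5) (1,6)] -> total=7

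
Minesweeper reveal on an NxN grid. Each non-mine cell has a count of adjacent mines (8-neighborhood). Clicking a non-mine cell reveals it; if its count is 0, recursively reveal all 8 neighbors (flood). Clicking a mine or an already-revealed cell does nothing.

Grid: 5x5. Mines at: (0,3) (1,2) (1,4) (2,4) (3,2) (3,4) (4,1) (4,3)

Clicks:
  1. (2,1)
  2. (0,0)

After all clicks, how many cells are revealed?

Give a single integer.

Answer: 8

Derivation:
Click 1 (2,1) count=2: revealed 1 new [(2,1)] -> total=1
Click 2 (0,0) count=0: revealed 7 new [(0,0) (0,1) (1,0) (1,1) (2,0) (3,0) (3,1)] -> total=8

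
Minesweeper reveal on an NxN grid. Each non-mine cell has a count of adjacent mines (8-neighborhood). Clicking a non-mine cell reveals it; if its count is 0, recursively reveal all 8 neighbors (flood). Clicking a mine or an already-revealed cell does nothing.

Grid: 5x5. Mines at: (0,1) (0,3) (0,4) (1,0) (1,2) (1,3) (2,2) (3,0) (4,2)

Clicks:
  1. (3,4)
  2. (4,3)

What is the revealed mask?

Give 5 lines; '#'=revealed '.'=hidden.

Answer: .....
.....
...##
...##
...##

Derivation:
Click 1 (3,4) count=0: revealed 6 new [(2,3) (2,4) (3,3) (3,4) (4,3) (4,4)] -> total=6
Click 2 (4,3) count=1: revealed 0 new [(none)] -> total=6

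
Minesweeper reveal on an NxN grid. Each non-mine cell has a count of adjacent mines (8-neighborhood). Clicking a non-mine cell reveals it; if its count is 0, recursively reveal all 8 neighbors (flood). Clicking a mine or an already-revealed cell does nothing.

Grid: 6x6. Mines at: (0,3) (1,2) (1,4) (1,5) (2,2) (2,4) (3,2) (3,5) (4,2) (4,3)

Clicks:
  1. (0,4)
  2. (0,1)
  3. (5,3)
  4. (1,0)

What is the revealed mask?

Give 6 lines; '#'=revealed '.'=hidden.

Click 1 (0,4) count=3: revealed 1 new [(0,4)] -> total=1
Click 2 (0,1) count=1: revealed 1 new [(0,1)] -> total=2
Click 3 (5,3) count=2: revealed 1 new [(5,3)] -> total=3
Click 4 (1,0) count=0: revealed 11 new [(0,0) (1,0) (1,1) (2,0) (2,1) (3,0) (3,1) (4,0) (4,1) (5,0) (5,1)] -> total=14

Answer: ##..#.
##....
##....
##....
##....
##.#..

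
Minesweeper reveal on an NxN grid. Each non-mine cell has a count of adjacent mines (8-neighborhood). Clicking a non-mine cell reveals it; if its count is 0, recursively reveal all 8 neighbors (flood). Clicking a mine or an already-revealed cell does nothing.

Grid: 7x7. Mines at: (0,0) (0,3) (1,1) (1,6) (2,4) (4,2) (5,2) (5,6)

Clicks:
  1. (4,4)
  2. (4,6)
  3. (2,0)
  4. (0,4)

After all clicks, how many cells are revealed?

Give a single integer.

Click 1 (4,4) count=0: revealed 12 new [(3,3) (3,4) (3,5) (4,3) (4,4) (4,5) (5,3) (5,4) (5,5) (6,3) (6,4) (6,5)] -> total=12
Click 2 (4,6) count=1: revealed 1 new [(4,6)] -> total=13
Click 3 (2,0) count=1: revealed 1 new [(2,0)] -> total=14
Click 4 (0,4) count=1: revealed 1 new [(0,4)] -> total=15

Answer: 15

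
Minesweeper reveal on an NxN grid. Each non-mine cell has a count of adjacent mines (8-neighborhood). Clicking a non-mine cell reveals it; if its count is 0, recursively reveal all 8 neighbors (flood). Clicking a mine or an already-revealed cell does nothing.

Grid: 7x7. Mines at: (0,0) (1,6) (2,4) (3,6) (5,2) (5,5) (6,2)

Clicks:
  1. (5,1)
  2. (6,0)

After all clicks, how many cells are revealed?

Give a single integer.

Click 1 (5,1) count=2: revealed 1 new [(5,1)] -> total=1
Click 2 (6,0) count=0: revealed 26 new [(0,1) (0,2) (0,3) (0,4) (0,5) (1,0) (1,1) (1,2) (1,3) (1,4) (1,5) (2,0) (2,1) (2,2) (2,3) (3,0) (3,1) (3,2) (3,3) (4,0) (4,1) (4,2) (4,3) (5,0) (6,0) (6,1)] -> total=27

Answer: 27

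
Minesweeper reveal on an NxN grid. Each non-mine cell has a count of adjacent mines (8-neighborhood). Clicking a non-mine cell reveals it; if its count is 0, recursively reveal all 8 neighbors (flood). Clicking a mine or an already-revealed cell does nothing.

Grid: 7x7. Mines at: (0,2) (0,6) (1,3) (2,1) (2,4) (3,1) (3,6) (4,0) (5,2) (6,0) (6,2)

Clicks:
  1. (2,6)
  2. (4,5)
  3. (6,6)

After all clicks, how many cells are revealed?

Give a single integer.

Click 1 (2,6) count=1: revealed 1 new [(2,6)] -> total=1
Click 2 (4,5) count=1: revealed 1 new [(4,5)] -> total=2
Click 3 (6,6) count=0: revealed 14 new [(3,3) (3,4) (3,5) (4,3) (4,4) (4,6) (5,3) (5,4) (5,5) (5,6) (6,3) (6,4) (6,5) (6,6)] -> total=16

Answer: 16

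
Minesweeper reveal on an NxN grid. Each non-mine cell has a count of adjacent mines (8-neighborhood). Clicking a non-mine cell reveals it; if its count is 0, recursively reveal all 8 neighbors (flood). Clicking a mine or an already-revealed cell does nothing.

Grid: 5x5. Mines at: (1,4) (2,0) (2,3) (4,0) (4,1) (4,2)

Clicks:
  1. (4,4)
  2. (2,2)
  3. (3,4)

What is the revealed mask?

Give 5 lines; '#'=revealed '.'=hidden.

Answer: .....
.....
..#..
...##
...##

Derivation:
Click 1 (4,4) count=0: revealed 4 new [(3,3) (3,4) (4,3) (4,4)] -> total=4
Click 2 (2,2) count=1: revealed 1 new [(2,2)] -> total=5
Click 3 (3,4) count=1: revealed 0 new [(none)] -> total=5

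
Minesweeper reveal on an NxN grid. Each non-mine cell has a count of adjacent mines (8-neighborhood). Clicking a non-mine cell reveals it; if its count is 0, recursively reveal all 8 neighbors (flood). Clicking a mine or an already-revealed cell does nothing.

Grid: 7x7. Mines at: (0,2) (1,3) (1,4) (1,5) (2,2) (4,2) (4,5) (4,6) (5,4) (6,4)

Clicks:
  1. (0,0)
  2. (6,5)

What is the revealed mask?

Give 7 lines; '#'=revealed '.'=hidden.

Click 1 (0,0) count=0: revealed 18 new [(0,0) (0,1) (1,0) (1,1) (2,0) (2,1) (3,0) (3,1) (4,0) (4,1) (5,0) (5,1) (5,2) (5,3) (6,0) (6,1) (6,2) (6,3)] -> total=18
Click 2 (6,5) count=2: revealed 1 new [(6,5)] -> total=19

Answer: ##.....
##.....
##.....
##.....
##.....
####...
####.#.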